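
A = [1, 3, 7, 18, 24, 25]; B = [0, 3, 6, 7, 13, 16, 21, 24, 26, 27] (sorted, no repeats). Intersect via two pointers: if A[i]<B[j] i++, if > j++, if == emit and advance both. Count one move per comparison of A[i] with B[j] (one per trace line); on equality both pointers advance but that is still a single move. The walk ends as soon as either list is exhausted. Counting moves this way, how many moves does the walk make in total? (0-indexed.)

11 moves

i=0 j=0: 1>0, j++
i=0 j=1: 1<3, i++
i=1 j=1: 3==3 emit, i++,j++
i=2 j=2: 7>6, j++
i=2 j=3: 7==7 emit, i++,j++
i=3 j=4: 18>13, j++
i=3 j=5: 18>16, j++
i=3 j=6: 18<21, i++
i=4 j=6: 24>21, j++
i=4 j=7: 24==24 emit, i++,j++
i=5 j=8: 25<26, i++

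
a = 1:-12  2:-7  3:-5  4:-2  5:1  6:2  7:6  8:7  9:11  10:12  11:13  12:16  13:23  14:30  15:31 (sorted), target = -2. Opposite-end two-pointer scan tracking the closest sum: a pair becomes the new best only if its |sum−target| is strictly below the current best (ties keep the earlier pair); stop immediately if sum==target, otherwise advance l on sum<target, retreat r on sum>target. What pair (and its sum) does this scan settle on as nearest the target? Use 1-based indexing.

pair (-12, 11) with sum -1 (|Δ|=1)

l=1 r=15: -12+31=19 d=21 *, r--
l=1 r=14: -12+30=18 d=20 *, r--
l=1 r=13: -12+23=11 d=13 *, r--
l=1 r=12: -12+16=4 d=6 *, r--
l=1 r=11: -12+13=1 d=3 *, r--
l=1 r=10: -12+12=0 d=2 *, r--
l=1 r=9: -12+11=-1 d=1 *, r--
l=1 r=8: -12+7=-5 d=3, l++
l=2 r=8: -7+7=0 d=2, r--
l=2 r=7: -7+6=-1 d=1, r--
l=2 r=6: -7+2=-5 d=3, l++
l=3 r=6: -5+2=-3 d=1, l++
l=4 r=6: -2+2=0 d=2, r--
l=4 r=5: -2+1=-1 d=1, r--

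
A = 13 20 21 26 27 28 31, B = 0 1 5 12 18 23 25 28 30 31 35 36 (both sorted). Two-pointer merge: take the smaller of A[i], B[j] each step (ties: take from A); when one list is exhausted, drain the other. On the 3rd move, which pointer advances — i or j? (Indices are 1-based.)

[i=1,j=1] A[i]=13>B[j]=0 take 0 → j++
[i=1,j=2] A[i]=13>B[j]=1 take 1 → j++
[i=1,j=3] A[i]=13>B[j]=5 take 5 → j++

j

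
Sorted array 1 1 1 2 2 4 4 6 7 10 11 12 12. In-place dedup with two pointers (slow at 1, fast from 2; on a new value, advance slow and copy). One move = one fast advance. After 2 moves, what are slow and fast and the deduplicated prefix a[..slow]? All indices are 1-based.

slow=1 fast=2: a[fast]=1=a[slow] dup, fast++
slow=1 fast=3: a[fast]=1=a[slow] dup, fast++

slow=1, fast=4, prefix=[1]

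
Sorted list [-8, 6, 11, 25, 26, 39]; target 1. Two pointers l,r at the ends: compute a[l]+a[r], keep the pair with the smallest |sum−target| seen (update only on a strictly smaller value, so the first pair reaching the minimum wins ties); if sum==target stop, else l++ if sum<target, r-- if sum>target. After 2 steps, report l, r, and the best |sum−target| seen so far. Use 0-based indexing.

l=0 r=5: -8+39=31 d=30 *, r--
l=0 r=4: -8+26=18 d=17 *, r--

l=0, r=3, best |Δ|=17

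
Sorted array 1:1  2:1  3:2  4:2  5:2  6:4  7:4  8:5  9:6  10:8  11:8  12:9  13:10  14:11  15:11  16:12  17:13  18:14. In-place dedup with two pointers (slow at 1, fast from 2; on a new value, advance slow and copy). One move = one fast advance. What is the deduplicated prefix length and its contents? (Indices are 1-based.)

(s=1,f=2) a[fast]=1=a[slow] dup → fast++
(s=1,f=3) a[fast]=2≠a[slow]=1 write a[2]=2 → slow++,fast++
(s=2,f=4) a[fast]=2=a[slow] dup → fast++
(s=2,f=5) a[fast]=2=a[slow] dup → fast++
(s=2,f=6) a[fast]=4≠a[slow]=2 write a[3]=4 → slow++,fast++
(s=3,f=7) a[fast]=4=a[slow] dup → fast++
(s=3,f=8) a[fast]=5≠a[slow]=4 write a[4]=5 → slow++,fast++
(s=4,f=9) a[fast]=6≠a[slow]=5 write a[5]=6 → slow++,fast++
(s=5,f=10) a[fast]=8≠a[slow]=6 write a[6]=8 → slow++,fast++
(s=6,f=11) a[fast]=8=a[slow] dup → fast++
(s=6,f=12) a[fast]=9≠a[slow]=8 write a[7]=9 → slow++,fast++
(s=7,f=13) a[fast]=10≠a[slow]=9 write a[8]=10 → slow++,fast++
(s=8,f=14) a[fast]=11≠a[slow]=10 write a[9]=11 → slow++,fast++
(s=9,f=15) a[fast]=11=a[slow] dup → fast++
(s=9,f=16) a[fast]=12≠a[slow]=11 write a[10]=12 → slow++,fast++
(s=10,f=17) a[fast]=13≠a[slow]=12 write a[11]=13 → slow++,fast++
(s=11,f=18) a[fast]=14≠a[slow]=13 write a[12]=14 → slow++,fast++

length 12; prefix = [1, 2, 4, 5, 6, 8, 9, 10, 11, 12, 13, 14]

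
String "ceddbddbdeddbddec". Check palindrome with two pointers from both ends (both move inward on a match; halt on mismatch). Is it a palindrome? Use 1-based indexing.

not a palindrome (mismatch at 8,10)

l=1 r=17: 'c'=='c', l++,r--
l=2 r=16: 'e'=='e', l++,r--
l=3 r=15: 'd'=='d', l++,r--
l=4 r=14: 'd'=='d', l++,r--
l=5 r=13: 'b'=='b', l++,r--
l=6 r=12: 'd'=='d', l++,r--
l=7 r=11: 'd'=='d', l++,r--
l=8 r=10: 'b'!='e', stop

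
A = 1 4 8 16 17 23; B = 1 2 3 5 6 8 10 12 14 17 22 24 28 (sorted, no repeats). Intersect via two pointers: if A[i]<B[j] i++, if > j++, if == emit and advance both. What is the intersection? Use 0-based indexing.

intersection = [1, 8, 17]

i=0 j=0: 1==1 emit, i++,j++
i=1 j=1: 4>2, j++
i=1 j=2: 4>3, j++
i=1 j=3: 4<5, i++
i=2 j=3: 8>5, j++
i=2 j=4: 8>6, j++
i=2 j=5: 8==8 emit, i++,j++
i=3 j=6: 16>10, j++
i=3 j=7: 16>12, j++
i=3 j=8: 16>14, j++
i=3 j=9: 16<17, i++
i=4 j=9: 17==17 emit, i++,j++
i=5 j=10: 23>22, j++
i=5 j=11: 23<24, i++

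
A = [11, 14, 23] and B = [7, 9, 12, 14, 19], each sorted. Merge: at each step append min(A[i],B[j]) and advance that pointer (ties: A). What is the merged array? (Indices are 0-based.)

[7, 9, 11, 12, 14, 14, 19, 23]

i=0 j=0: A[i]=11>B[j]=7 take 7, j++
i=0 j=1: A[i]=11>B[j]=9 take 9, j++
i=0 j=2: A[i]=11<=B[j]=12 take 11, i++
i=1 j=2: A[i]=14>B[j]=12 take 12, j++
i=1 j=3: A[i]=14<=B[j]=14 take 14, i++
i=2 j=3: A[i]=23>B[j]=14 take 14, j++
i=2 j=4: A[i]=23>B[j]=19 take 19, j++
i=2 j=5: B done, take A[i]=23, i++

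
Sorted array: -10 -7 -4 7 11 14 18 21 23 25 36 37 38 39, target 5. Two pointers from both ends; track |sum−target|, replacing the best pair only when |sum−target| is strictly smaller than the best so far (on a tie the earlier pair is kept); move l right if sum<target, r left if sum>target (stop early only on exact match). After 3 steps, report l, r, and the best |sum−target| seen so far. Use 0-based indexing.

l=0, r=10, best |Δ|=22

[0,13] -10+39=29 d=24 * → r--
[0,12] -10+38=28 d=23 * → r--
[0,11] -10+37=27 d=22 * → r--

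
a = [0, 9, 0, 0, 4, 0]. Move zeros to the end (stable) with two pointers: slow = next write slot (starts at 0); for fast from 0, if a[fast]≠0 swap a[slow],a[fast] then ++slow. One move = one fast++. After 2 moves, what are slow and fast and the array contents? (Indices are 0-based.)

(s=0,f=0) a[fast]=0 → fast++
(s=0,f=1) a[fast]=9≠0 swap→a[0]=9 → slow++,fast++

slow=1, fast=2, a=[9, 0, 0, 0, 4, 0]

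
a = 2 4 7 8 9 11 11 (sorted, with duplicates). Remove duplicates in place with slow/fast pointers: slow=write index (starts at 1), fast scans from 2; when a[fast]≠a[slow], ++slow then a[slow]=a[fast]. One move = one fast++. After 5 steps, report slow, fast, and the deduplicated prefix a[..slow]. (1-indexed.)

(s=1,f=2) a[fast]=4≠a[slow]=2 write a[2]=4 → slow++,fast++
(s=2,f=3) a[fast]=7≠a[slow]=4 write a[3]=7 → slow++,fast++
(s=3,f=4) a[fast]=8≠a[slow]=7 write a[4]=8 → slow++,fast++
(s=4,f=5) a[fast]=9≠a[slow]=8 write a[5]=9 → slow++,fast++
(s=5,f=6) a[fast]=11≠a[slow]=9 write a[6]=11 → slow++,fast++

slow=6, fast=7, prefix=[2, 4, 7, 8, 9, 11]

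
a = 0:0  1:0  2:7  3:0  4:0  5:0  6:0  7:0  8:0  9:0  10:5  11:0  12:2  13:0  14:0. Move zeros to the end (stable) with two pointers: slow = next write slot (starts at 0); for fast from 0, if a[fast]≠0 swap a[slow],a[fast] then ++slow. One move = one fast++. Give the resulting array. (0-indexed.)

(s=0,f=0) a[fast]=0 → fast++
(s=0,f=1) a[fast]=0 → fast++
(s=0,f=2) a[fast]=7≠0 swap→a[0]=7 → slow++,fast++
(s=1,f=3) a[fast]=0 → fast++
(s=1,f=4) a[fast]=0 → fast++
(s=1,f=5) a[fast]=0 → fast++
(s=1,f=6) a[fast]=0 → fast++
(s=1,f=7) a[fast]=0 → fast++
(s=1,f=8) a[fast]=0 → fast++
(s=1,f=9) a[fast]=0 → fast++
(s=1,f=10) a[fast]=5≠0 swap→a[1]=5 → slow++,fast++
(s=2,f=11) a[fast]=0 → fast++
(s=2,f=12) a[fast]=2≠0 swap→a[2]=2 → slow++,fast++
(s=3,f=13) a[fast]=0 → fast++
(s=3,f=14) a[fast]=0 → fast++

[7, 5, 2, 0, 0, 0, 0, 0, 0, 0, 0, 0, 0, 0, 0]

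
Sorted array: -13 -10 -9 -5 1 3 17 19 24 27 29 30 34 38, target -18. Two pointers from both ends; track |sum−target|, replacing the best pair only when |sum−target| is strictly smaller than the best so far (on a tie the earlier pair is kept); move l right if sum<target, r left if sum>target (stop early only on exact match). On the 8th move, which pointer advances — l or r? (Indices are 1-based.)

r

l=1 r=14: -13+38=25 d=43 *, r--
l=1 r=13: -13+34=21 d=39 *, r--
l=1 r=12: -13+30=17 d=35 *, r--
l=1 r=11: -13+29=16 d=34 *, r--
l=1 r=10: -13+27=14 d=32 *, r--
l=1 r=9: -13+24=11 d=29 *, r--
l=1 r=8: -13+19=6 d=24 *, r--
l=1 r=7: -13+17=4 d=22 *, r--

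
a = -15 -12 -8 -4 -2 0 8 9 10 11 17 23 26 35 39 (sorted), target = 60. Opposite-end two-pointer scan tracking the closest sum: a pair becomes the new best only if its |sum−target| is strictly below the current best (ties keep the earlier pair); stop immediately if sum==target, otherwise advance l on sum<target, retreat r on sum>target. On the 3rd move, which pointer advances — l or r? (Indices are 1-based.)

[1,15] -15+39=24 d=36 * → l++
[2,15] -12+39=27 d=33 * → l++
[3,15] -8+39=31 d=29 * → l++

l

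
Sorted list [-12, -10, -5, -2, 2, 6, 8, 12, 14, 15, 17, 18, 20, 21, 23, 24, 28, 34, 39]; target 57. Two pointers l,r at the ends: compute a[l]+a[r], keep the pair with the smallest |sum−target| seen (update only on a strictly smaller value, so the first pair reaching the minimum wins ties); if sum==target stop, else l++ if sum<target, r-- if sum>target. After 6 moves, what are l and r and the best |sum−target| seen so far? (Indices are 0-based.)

l=0 r=18: -12+39=27 d=30 *, l++
l=1 r=18: -10+39=29 d=28 *, l++
l=2 r=18: -5+39=34 d=23 *, l++
l=3 r=18: -2+39=37 d=20 *, l++
l=4 r=18: 2+39=41 d=16 *, l++
l=5 r=18: 6+39=45 d=12 *, l++

l=6, r=18, best |Δ|=12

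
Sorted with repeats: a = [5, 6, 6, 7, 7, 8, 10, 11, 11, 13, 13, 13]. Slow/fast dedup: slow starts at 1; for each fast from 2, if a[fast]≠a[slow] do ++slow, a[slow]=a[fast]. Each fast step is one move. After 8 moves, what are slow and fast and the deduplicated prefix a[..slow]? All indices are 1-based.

(s=1,f=2) a[fast]=6≠a[slow]=5 write a[2]=6 → slow++,fast++
(s=2,f=3) a[fast]=6=a[slow] dup → fast++
(s=2,f=4) a[fast]=7≠a[slow]=6 write a[3]=7 → slow++,fast++
(s=3,f=5) a[fast]=7=a[slow] dup → fast++
(s=3,f=6) a[fast]=8≠a[slow]=7 write a[4]=8 → slow++,fast++
(s=4,f=7) a[fast]=10≠a[slow]=8 write a[5]=10 → slow++,fast++
(s=5,f=8) a[fast]=11≠a[slow]=10 write a[6]=11 → slow++,fast++
(s=6,f=9) a[fast]=11=a[slow] dup → fast++

slow=6, fast=10, prefix=[5, 6, 7, 8, 10, 11]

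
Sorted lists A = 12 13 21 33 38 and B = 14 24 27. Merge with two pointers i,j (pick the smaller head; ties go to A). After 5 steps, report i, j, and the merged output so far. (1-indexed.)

i=1 j=1: A[i]=12<=B[j]=14 take 12, i++
i=2 j=1: A[i]=13<=B[j]=14 take 13, i++
i=3 j=1: A[i]=21>B[j]=14 take 14, j++
i=3 j=2: A[i]=21<=B[j]=24 take 21, i++
i=4 j=2: A[i]=33>B[j]=24 take 24, j++

i=4, j=3, merged so far=[12, 13, 14, 21, 24]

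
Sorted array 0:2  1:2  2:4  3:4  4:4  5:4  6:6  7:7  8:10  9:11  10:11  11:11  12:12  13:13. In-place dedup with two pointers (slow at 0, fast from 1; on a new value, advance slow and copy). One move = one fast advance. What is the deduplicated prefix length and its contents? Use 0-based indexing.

length 8; prefix = [2, 4, 6, 7, 10, 11, 12, 13]

(s=0,f=1) a[fast]=2=a[slow] dup → fast++
(s=0,f=2) a[fast]=4≠a[slow]=2 write a[1]=4 → slow++,fast++
(s=1,f=3) a[fast]=4=a[slow] dup → fast++
(s=1,f=4) a[fast]=4=a[slow] dup → fast++
(s=1,f=5) a[fast]=4=a[slow] dup → fast++
(s=1,f=6) a[fast]=6≠a[slow]=4 write a[2]=6 → slow++,fast++
(s=2,f=7) a[fast]=7≠a[slow]=6 write a[3]=7 → slow++,fast++
(s=3,f=8) a[fast]=10≠a[slow]=7 write a[4]=10 → slow++,fast++
(s=4,f=9) a[fast]=11≠a[slow]=10 write a[5]=11 → slow++,fast++
(s=5,f=10) a[fast]=11=a[slow] dup → fast++
(s=5,f=11) a[fast]=11=a[slow] dup → fast++
(s=5,f=12) a[fast]=12≠a[slow]=11 write a[6]=12 → slow++,fast++
(s=6,f=13) a[fast]=13≠a[slow]=12 write a[7]=13 → slow++,fast++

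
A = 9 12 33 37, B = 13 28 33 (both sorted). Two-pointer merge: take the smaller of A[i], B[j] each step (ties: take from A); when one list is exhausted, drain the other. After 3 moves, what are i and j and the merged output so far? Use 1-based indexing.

i=3, j=2, merged so far=[9, 12, 13]

[i=1,j=1] A[i]=9<=B[j]=13 take 9 → i++
[i=2,j=1] A[i]=12<=B[j]=13 take 12 → i++
[i=3,j=1] A[i]=33>B[j]=13 take 13 → j++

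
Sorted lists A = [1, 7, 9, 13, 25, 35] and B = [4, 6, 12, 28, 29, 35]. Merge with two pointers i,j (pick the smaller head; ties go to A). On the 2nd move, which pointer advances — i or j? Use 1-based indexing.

[i=1,j=1] A[i]=1<=B[j]=4 take 1 → i++
[i=2,j=1] A[i]=7>B[j]=4 take 4 → j++

j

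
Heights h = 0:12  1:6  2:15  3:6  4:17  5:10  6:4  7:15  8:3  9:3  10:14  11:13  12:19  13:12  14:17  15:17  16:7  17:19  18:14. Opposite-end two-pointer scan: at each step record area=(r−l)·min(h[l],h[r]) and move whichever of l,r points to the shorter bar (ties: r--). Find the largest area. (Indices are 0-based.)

max area = 225

[0,18] min(12,14)*18=216 best=216 * → l++
[1,18] min(6,14)*17=102 best=216 → l++
[2,18] min(15,14)*16=224 best=224 * → r--
[2,17] min(15,19)*15=225 best=225 * → l++
[3,17] min(6,19)*14=84 best=225 → l++
[4,17] min(17,19)*13=221 best=225 → l++
[5,17] min(10,19)*12=120 best=225 → l++
[6,17] min(4,19)*11=44 best=225 → l++
[7,17] min(15,19)*10=150 best=225 → l++
[8,17] min(3,19)*9=27 best=225 → l++
[9,17] min(3,19)*8=24 best=225 → l++
[10,17] min(14,19)*7=98 best=225 → l++
[11,17] min(13,19)*6=78 best=225 → l++
[12,17] min(19,19)*5=95 best=225 → r--
[12,16] min(19,7)*4=28 best=225 → r--
[12,15] min(19,17)*3=51 best=225 → r--
[12,14] min(19,17)*2=34 best=225 → r--
[12,13] min(19,12)*1=12 best=225 → r--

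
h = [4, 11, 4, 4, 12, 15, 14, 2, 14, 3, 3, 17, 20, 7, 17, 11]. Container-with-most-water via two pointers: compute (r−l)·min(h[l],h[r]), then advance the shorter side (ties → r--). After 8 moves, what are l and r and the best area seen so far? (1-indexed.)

l=1 r=16: min(4,11)*15=60 best=60 *, l++
l=2 r=16: min(11,11)*14=154 best=154 *, r--
l=2 r=15: min(11,17)*13=143 best=154, l++
l=3 r=15: min(4,17)*12=48 best=154, l++
l=4 r=15: min(4,17)*11=44 best=154, l++
l=5 r=15: min(12,17)*10=120 best=154, l++
l=6 r=15: min(15,17)*9=135 best=154, l++
l=7 r=15: min(14,17)*8=112 best=154, l++

l=8, r=15, best area=154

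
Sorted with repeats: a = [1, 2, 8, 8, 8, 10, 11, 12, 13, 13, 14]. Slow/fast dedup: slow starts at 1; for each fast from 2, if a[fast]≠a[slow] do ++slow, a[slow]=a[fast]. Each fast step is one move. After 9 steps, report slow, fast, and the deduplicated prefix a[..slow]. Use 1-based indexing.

slow=7, fast=11, prefix=[1, 2, 8, 10, 11, 12, 13]

slow=1 fast=2: a[fast]=2≠a[slow]=1 write a[2]=2, slow++,fast++
slow=2 fast=3: a[fast]=8≠a[slow]=2 write a[3]=8, slow++,fast++
slow=3 fast=4: a[fast]=8=a[slow] dup, fast++
slow=3 fast=5: a[fast]=8=a[slow] dup, fast++
slow=3 fast=6: a[fast]=10≠a[slow]=8 write a[4]=10, slow++,fast++
slow=4 fast=7: a[fast]=11≠a[slow]=10 write a[5]=11, slow++,fast++
slow=5 fast=8: a[fast]=12≠a[slow]=11 write a[6]=12, slow++,fast++
slow=6 fast=9: a[fast]=13≠a[slow]=12 write a[7]=13, slow++,fast++
slow=7 fast=10: a[fast]=13=a[slow] dup, fast++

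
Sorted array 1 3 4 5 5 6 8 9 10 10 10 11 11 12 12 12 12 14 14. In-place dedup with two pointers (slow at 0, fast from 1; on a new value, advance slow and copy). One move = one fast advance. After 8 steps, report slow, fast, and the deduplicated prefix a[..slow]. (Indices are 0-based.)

slow=0 fast=1: a[fast]=3≠a[slow]=1 write a[1]=3, slow++,fast++
slow=1 fast=2: a[fast]=4≠a[slow]=3 write a[2]=4, slow++,fast++
slow=2 fast=3: a[fast]=5≠a[slow]=4 write a[3]=5, slow++,fast++
slow=3 fast=4: a[fast]=5=a[slow] dup, fast++
slow=3 fast=5: a[fast]=6≠a[slow]=5 write a[4]=6, slow++,fast++
slow=4 fast=6: a[fast]=8≠a[slow]=6 write a[5]=8, slow++,fast++
slow=5 fast=7: a[fast]=9≠a[slow]=8 write a[6]=9, slow++,fast++
slow=6 fast=8: a[fast]=10≠a[slow]=9 write a[7]=10, slow++,fast++

slow=7, fast=9, prefix=[1, 3, 4, 5, 6, 8, 9, 10]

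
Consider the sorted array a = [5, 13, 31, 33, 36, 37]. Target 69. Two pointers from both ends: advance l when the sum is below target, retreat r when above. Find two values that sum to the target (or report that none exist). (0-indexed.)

(33, 36)

l=0 r=5: 5+37=42 <69, l++
l=1 r=5: 13+37=50 <69, l++
l=2 r=5: 31+37=68 <69, l++
l=3 r=5: 33+37=70 >69, r--
l=3 r=4: 33+36=69, found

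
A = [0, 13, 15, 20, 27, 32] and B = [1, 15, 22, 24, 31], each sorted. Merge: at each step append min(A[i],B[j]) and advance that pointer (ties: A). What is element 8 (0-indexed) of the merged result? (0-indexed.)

i=0 j=0: A[i]=0<=B[j]=1 take 0, i++
i=1 j=0: A[i]=13>B[j]=1 take 1, j++
i=1 j=1: A[i]=13<=B[j]=15 take 13, i++
i=2 j=1: A[i]=15<=B[j]=15 take 15, i++
i=3 j=1: A[i]=20>B[j]=15 take 15, j++
i=3 j=2: A[i]=20<=B[j]=22 take 20, i++
i=4 j=2: A[i]=27>B[j]=22 take 22, j++
i=4 j=3: A[i]=27>B[j]=24 take 24, j++
i=4 j=4: A[i]=27<=B[j]=31 take 27, i++
i=5 j=4: A[i]=32>B[j]=31 take 31, j++
i=5 j=5: B done, take A[i]=32, i++

merged[8] = 27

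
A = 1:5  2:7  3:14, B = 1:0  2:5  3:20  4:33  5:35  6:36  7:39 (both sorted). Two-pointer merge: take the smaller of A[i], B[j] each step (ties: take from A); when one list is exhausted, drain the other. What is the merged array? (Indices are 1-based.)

[0, 5, 5, 7, 14, 20, 33, 35, 36, 39]

[i=1,j=1] A[i]=5>B[j]=0 take 0 → j++
[i=1,j=2] A[i]=5<=B[j]=5 take 5 → i++
[i=2,j=2] A[i]=7>B[j]=5 take 5 → j++
[i=2,j=3] A[i]=7<=B[j]=20 take 7 → i++
[i=3,j=3] A[i]=14<=B[j]=20 take 14 → i++
[i=4,j=3] A done, take B[j]=20 → j++
[i=4,j=4] A done, take B[j]=33 → j++
[i=4,j=5] A done, take B[j]=35 → j++
[i=4,j=6] A done, take B[j]=36 → j++
[i=4,j=7] A done, take B[j]=39 → j++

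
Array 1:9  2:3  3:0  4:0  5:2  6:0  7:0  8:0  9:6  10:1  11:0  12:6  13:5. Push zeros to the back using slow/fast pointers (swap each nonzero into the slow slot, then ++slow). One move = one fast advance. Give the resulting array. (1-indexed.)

slow=1 fast=1: a[fast]=9≠0 swap→a[1]=9, slow++,fast++
slow=2 fast=2: a[fast]=3≠0 swap→a[2]=3, slow++,fast++
slow=3 fast=3: a[fast]=0, fast++
slow=3 fast=4: a[fast]=0, fast++
slow=3 fast=5: a[fast]=2≠0 swap→a[3]=2, slow++,fast++
slow=4 fast=6: a[fast]=0, fast++
slow=4 fast=7: a[fast]=0, fast++
slow=4 fast=8: a[fast]=0, fast++
slow=4 fast=9: a[fast]=6≠0 swap→a[4]=6, slow++,fast++
slow=5 fast=10: a[fast]=1≠0 swap→a[5]=1, slow++,fast++
slow=6 fast=11: a[fast]=0, fast++
slow=6 fast=12: a[fast]=6≠0 swap→a[6]=6, slow++,fast++
slow=7 fast=13: a[fast]=5≠0 swap→a[7]=5, slow++,fast++

[9, 3, 2, 6, 1, 6, 5, 0, 0, 0, 0, 0, 0]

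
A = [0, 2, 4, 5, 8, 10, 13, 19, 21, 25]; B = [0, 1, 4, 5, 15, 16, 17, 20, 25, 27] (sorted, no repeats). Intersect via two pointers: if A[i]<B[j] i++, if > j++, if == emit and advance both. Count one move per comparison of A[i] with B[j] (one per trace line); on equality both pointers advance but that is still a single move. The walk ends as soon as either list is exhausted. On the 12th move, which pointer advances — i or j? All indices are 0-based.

i

i=0 j=0: 0==0 emit, i++,j++
i=1 j=1: 2>1, j++
i=1 j=2: 2<4, i++
i=2 j=2: 4==4 emit, i++,j++
i=3 j=3: 5==5 emit, i++,j++
i=4 j=4: 8<15, i++
i=5 j=4: 10<15, i++
i=6 j=4: 13<15, i++
i=7 j=4: 19>15, j++
i=7 j=5: 19>16, j++
i=7 j=6: 19>17, j++
i=7 j=7: 19<20, i++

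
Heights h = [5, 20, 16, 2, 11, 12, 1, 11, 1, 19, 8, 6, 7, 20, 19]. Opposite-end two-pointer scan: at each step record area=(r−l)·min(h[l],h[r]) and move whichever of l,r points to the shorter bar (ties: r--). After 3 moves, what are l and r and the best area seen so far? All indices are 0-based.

l=0 r=14: min(5,19)*14=70 best=70 *, l++
l=1 r=14: min(20,19)*13=247 best=247 *, r--
l=1 r=13: min(20,20)*12=240 best=247, r--

l=1, r=12, best area=247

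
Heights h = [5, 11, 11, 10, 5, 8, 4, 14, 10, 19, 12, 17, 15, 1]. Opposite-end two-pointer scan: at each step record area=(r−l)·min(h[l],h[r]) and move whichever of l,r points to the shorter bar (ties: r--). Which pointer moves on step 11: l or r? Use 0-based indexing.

r

l=0 r=13: min(5,1)*13=13 best=13 *, r--
l=0 r=12: min(5,15)*12=60 best=60 *, l++
l=1 r=12: min(11,15)*11=121 best=121 *, l++
l=2 r=12: min(11,15)*10=110 best=121, l++
l=3 r=12: min(10,15)*9=90 best=121, l++
l=4 r=12: min(5,15)*8=40 best=121, l++
l=5 r=12: min(8,15)*7=56 best=121, l++
l=6 r=12: min(4,15)*6=24 best=121, l++
l=7 r=12: min(14,15)*5=70 best=121, l++
l=8 r=12: min(10,15)*4=40 best=121, l++
l=9 r=12: min(19,15)*3=45 best=121, r--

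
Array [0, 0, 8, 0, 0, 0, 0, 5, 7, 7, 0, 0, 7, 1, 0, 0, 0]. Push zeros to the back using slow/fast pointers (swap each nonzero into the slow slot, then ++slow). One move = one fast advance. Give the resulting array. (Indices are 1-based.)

[8, 5, 7, 7, 7, 1, 0, 0, 0, 0, 0, 0, 0, 0, 0, 0, 0]

slow=1 fast=1: a[fast]=0, fast++
slow=1 fast=2: a[fast]=0, fast++
slow=1 fast=3: a[fast]=8≠0 swap→a[1]=8, slow++,fast++
slow=2 fast=4: a[fast]=0, fast++
slow=2 fast=5: a[fast]=0, fast++
slow=2 fast=6: a[fast]=0, fast++
slow=2 fast=7: a[fast]=0, fast++
slow=2 fast=8: a[fast]=5≠0 swap→a[2]=5, slow++,fast++
slow=3 fast=9: a[fast]=7≠0 swap→a[3]=7, slow++,fast++
slow=4 fast=10: a[fast]=7≠0 swap→a[4]=7, slow++,fast++
slow=5 fast=11: a[fast]=0, fast++
slow=5 fast=12: a[fast]=0, fast++
slow=5 fast=13: a[fast]=7≠0 swap→a[5]=7, slow++,fast++
slow=6 fast=14: a[fast]=1≠0 swap→a[6]=1, slow++,fast++
slow=7 fast=15: a[fast]=0, fast++
slow=7 fast=16: a[fast]=0, fast++
slow=7 fast=17: a[fast]=0, fast++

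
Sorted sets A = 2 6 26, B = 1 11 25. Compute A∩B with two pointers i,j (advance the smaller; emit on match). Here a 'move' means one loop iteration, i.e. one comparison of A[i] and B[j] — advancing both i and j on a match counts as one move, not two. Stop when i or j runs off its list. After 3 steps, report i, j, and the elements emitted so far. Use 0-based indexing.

i=0 j=0: 2>1, j++
i=0 j=1: 2<11, i++
i=1 j=1: 6<11, i++

i=2, j=1, emitted=[]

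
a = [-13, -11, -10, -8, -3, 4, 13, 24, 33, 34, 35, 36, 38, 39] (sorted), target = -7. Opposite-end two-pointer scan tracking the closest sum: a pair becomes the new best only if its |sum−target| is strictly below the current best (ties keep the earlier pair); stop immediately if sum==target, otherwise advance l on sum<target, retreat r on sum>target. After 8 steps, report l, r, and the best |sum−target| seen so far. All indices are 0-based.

l=0 r=13: -13+39=26 d=33 *, r--
l=0 r=12: -13+38=25 d=32 *, r--
l=0 r=11: -13+36=23 d=30 *, r--
l=0 r=10: -13+35=22 d=29 *, r--
l=0 r=9: -13+34=21 d=28 *, r--
l=0 r=8: -13+33=20 d=27 *, r--
l=0 r=7: -13+24=11 d=18 *, r--
l=0 r=6: -13+13=0 d=7 *, r--

l=0, r=5, best |Δ|=7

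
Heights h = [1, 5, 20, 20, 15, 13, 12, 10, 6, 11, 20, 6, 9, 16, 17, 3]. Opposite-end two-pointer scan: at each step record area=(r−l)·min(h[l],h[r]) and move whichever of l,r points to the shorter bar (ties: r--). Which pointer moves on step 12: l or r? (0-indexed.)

r

[0,15] min(1,3)*15=15 best=15 * → l++
[1,15] min(5,3)*14=42 best=42 * → r--
[1,14] min(5,17)*13=65 best=65 * → l++
[2,14] min(20,17)*12=204 best=204 * → r--
[2,13] min(20,16)*11=176 best=204 → r--
[2,12] min(20,9)*10=90 best=204 → r--
[2,11] min(20,6)*9=54 best=204 → r--
[2,10] min(20,20)*8=160 best=204 → r--
[2,9] min(20,11)*7=77 best=204 → r--
[2,8] min(20,6)*6=36 best=204 → r--
[2,7] min(20,10)*5=50 best=204 → r--
[2,6] min(20,12)*4=48 best=204 → r--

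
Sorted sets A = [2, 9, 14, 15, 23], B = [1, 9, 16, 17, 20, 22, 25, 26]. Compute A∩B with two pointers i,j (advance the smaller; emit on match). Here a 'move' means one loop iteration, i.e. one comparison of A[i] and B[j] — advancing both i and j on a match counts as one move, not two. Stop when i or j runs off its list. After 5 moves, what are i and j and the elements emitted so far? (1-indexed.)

i=1 j=1: 2>1, j++
i=1 j=2: 2<9, i++
i=2 j=2: 9==9 emit, i++,j++
i=3 j=3: 14<16, i++
i=4 j=3: 15<16, i++

i=5, j=3, emitted=[9]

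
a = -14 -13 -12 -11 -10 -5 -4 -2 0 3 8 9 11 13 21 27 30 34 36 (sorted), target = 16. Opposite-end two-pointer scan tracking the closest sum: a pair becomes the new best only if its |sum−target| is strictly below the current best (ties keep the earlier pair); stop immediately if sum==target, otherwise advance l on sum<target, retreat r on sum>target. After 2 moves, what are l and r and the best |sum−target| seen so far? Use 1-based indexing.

l=1, r=17, best |Δ|=4

l=1 r=19: -14+36=22 d=6 *, r--
l=1 r=18: -14+34=20 d=4 *, r--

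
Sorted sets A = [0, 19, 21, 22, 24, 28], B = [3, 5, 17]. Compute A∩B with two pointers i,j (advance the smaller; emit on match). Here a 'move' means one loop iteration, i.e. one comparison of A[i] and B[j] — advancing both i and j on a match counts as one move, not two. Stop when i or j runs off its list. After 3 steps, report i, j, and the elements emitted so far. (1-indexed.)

i=2, j=3, emitted=[]

[i=1,j=1] 0<3 → i++
[i=2,j=1] 19>3 → j++
[i=2,j=2] 19>5 → j++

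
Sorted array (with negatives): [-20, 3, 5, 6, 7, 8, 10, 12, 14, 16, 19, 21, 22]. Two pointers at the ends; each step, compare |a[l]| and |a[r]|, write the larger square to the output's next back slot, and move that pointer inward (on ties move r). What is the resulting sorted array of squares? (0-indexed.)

[9, 25, 36, 49, 64, 100, 144, 196, 256, 361, 400, 441, 484]

l=0 r=12: |-20|<=|22| out[12]=484, r--
l=0 r=11: |-20|<=|21| out[11]=441, r--
l=0 r=10: |-20|>|19| out[10]=400, l++
l=1 r=10: |3|<=|19| out[9]=361, r--
l=1 r=9: |3|<=|16| out[8]=256, r--
l=1 r=8: |3|<=|14| out[7]=196, r--
l=1 r=7: |3|<=|12| out[6]=144, r--
l=1 r=6: |3|<=|10| out[5]=100, r--
l=1 r=5: |3|<=|8| out[4]=64, r--
l=1 r=4: |3|<=|7| out[3]=49, r--
l=1 r=3: |3|<=|6| out[2]=36, r--
l=1 r=2: |3|<=|5| out[1]=25, r--
l=1 r=1: |3|<=|3| out[0]=9, r--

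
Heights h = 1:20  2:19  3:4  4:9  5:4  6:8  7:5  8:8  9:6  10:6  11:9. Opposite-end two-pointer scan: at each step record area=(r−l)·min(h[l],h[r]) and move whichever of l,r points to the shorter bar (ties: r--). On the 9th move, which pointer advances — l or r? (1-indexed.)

[1,11] min(20,9)*10=90 best=90 * → r--
[1,10] min(20,6)*9=54 best=90 → r--
[1,9] min(20,6)*8=48 best=90 → r--
[1,8] min(20,8)*7=56 best=90 → r--
[1,7] min(20,5)*6=30 best=90 → r--
[1,6] min(20,8)*5=40 best=90 → r--
[1,5] min(20,4)*4=16 best=90 → r--
[1,4] min(20,9)*3=27 best=90 → r--
[1,3] min(20,4)*2=8 best=90 → r--

r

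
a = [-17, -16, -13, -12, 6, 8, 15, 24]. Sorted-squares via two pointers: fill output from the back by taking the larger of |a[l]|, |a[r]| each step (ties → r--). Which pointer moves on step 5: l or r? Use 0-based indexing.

l=0 r=7: |-17|<=|24| out[7]=576, r--
l=0 r=6: |-17|>|15| out[6]=289, l++
l=1 r=6: |-16|>|15| out[5]=256, l++
l=2 r=6: |-13|<=|15| out[4]=225, r--
l=2 r=5: |-13|>|8| out[3]=169, l++

l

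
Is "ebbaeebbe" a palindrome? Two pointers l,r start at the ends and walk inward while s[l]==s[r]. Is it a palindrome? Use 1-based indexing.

l=1 r=9: 'e'=='e', l++,r--
l=2 r=8: 'b'=='b', l++,r--
l=3 r=7: 'b'=='b', l++,r--
l=4 r=6: 'a'!='e', stop

not a palindrome (mismatch at 4,6)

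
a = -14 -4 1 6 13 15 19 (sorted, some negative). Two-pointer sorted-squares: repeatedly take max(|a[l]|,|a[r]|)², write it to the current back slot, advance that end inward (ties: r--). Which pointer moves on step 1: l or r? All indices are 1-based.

[1,7] |-14|<=|19| out[7]=361 → r--

r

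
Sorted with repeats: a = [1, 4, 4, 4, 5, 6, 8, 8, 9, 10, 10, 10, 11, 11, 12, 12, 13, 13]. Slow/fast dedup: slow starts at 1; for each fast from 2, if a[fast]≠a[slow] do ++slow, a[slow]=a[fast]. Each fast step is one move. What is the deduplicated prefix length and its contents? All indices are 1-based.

length 10; prefix = [1, 4, 5, 6, 8, 9, 10, 11, 12, 13]

slow=1 fast=2: a[fast]=4≠a[slow]=1 write a[2]=4, slow++,fast++
slow=2 fast=3: a[fast]=4=a[slow] dup, fast++
slow=2 fast=4: a[fast]=4=a[slow] dup, fast++
slow=2 fast=5: a[fast]=5≠a[slow]=4 write a[3]=5, slow++,fast++
slow=3 fast=6: a[fast]=6≠a[slow]=5 write a[4]=6, slow++,fast++
slow=4 fast=7: a[fast]=8≠a[slow]=6 write a[5]=8, slow++,fast++
slow=5 fast=8: a[fast]=8=a[slow] dup, fast++
slow=5 fast=9: a[fast]=9≠a[slow]=8 write a[6]=9, slow++,fast++
slow=6 fast=10: a[fast]=10≠a[slow]=9 write a[7]=10, slow++,fast++
slow=7 fast=11: a[fast]=10=a[slow] dup, fast++
slow=7 fast=12: a[fast]=10=a[slow] dup, fast++
slow=7 fast=13: a[fast]=11≠a[slow]=10 write a[8]=11, slow++,fast++
slow=8 fast=14: a[fast]=11=a[slow] dup, fast++
slow=8 fast=15: a[fast]=12≠a[slow]=11 write a[9]=12, slow++,fast++
slow=9 fast=16: a[fast]=12=a[slow] dup, fast++
slow=9 fast=17: a[fast]=13≠a[slow]=12 write a[10]=13, slow++,fast++
slow=10 fast=18: a[fast]=13=a[slow] dup, fast++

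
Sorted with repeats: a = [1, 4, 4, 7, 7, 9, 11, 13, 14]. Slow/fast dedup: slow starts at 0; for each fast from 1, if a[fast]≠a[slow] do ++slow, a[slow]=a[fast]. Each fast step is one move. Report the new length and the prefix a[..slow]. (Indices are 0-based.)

slow=0 fast=1: a[fast]=4≠a[slow]=1 write a[1]=4, slow++,fast++
slow=1 fast=2: a[fast]=4=a[slow] dup, fast++
slow=1 fast=3: a[fast]=7≠a[slow]=4 write a[2]=7, slow++,fast++
slow=2 fast=4: a[fast]=7=a[slow] dup, fast++
slow=2 fast=5: a[fast]=9≠a[slow]=7 write a[3]=9, slow++,fast++
slow=3 fast=6: a[fast]=11≠a[slow]=9 write a[4]=11, slow++,fast++
slow=4 fast=7: a[fast]=13≠a[slow]=11 write a[5]=13, slow++,fast++
slow=5 fast=8: a[fast]=14≠a[slow]=13 write a[6]=14, slow++,fast++

length 7; prefix = [1, 4, 7, 9, 11, 13, 14]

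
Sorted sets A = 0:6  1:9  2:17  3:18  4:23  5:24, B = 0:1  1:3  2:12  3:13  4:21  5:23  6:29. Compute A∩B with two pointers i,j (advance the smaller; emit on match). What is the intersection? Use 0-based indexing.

intersection = [23]

[i=0,j=0] 6>1 → j++
[i=0,j=1] 6>3 → j++
[i=0,j=2] 6<12 → i++
[i=1,j=2] 9<12 → i++
[i=2,j=2] 17>12 → j++
[i=2,j=3] 17>13 → j++
[i=2,j=4] 17<21 → i++
[i=3,j=4] 18<21 → i++
[i=4,j=4] 23>21 → j++
[i=4,j=5] 23==23 emit → i++,j++
[i=5,j=6] 24<29 → i++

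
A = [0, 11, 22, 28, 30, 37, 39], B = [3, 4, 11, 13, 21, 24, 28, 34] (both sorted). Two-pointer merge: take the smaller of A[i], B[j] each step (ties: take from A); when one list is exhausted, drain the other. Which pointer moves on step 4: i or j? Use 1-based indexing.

[i=1,j=1] A[i]=0<=B[j]=3 take 0 → i++
[i=2,j=1] A[i]=11>B[j]=3 take 3 → j++
[i=2,j=2] A[i]=11>B[j]=4 take 4 → j++
[i=2,j=3] A[i]=11<=B[j]=11 take 11 → i++

i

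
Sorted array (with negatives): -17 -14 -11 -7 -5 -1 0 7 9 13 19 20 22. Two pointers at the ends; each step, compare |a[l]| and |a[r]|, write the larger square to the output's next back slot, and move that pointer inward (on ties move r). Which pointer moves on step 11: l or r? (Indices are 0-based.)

l=0 r=12: |-17|<=|22| out[12]=484, r--
l=0 r=11: |-17|<=|20| out[11]=400, r--
l=0 r=10: |-17|<=|19| out[10]=361, r--
l=0 r=9: |-17|>|13| out[9]=289, l++
l=1 r=9: |-14|>|13| out[8]=196, l++
l=2 r=9: |-11|<=|13| out[7]=169, r--
l=2 r=8: |-11|>|9| out[6]=121, l++
l=3 r=8: |-7|<=|9| out[5]=81, r--
l=3 r=7: |-7|<=|7| out[4]=49, r--
l=3 r=6: |-7|>|0| out[3]=49, l++
l=4 r=6: |-5|>|0| out[2]=25, l++

l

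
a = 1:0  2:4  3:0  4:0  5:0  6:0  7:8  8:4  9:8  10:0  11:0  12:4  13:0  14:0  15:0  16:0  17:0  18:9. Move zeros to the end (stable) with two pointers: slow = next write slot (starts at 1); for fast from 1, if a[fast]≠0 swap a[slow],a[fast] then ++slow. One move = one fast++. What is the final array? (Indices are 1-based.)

slow=1 fast=1: a[fast]=0, fast++
slow=1 fast=2: a[fast]=4≠0 swap→a[1]=4, slow++,fast++
slow=2 fast=3: a[fast]=0, fast++
slow=2 fast=4: a[fast]=0, fast++
slow=2 fast=5: a[fast]=0, fast++
slow=2 fast=6: a[fast]=0, fast++
slow=2 fast=7: a[fast]=8≠0 swap→a[2]=8, slow++,fast++
slow=3 fast=8: a[fast]=4≠0 swap→a[3]=4, slow++,fast++
slow=4 fast=9: a[fast]=8≠0 swap→a[4]=8, slow++,fast++
slow=5 fast=10: a[fast]=0, fast++
slow=5 fast=11: a[fast]=0, fast++
slow=5 fast=12: a[fast]=4≠0 swap→a[5]=4, slow++,fast++
slow=6 fast=13: a[fast]=0, fast++
slow=6 fast=14: a[fast]=0, fast++
slow=6 fast=15: a[fast]=0, fast++
slow=6 fast=16: a[fast]=0, fast++
slow=6 fast=17: a[fast]=0, fast++
slow=6 fast=18: a[fast]=9≠0 swap→a[6]=9, slow++,fast++

[4, 8, 4, 8, 4, 9, 0, 0, 0, 0, 0, 0, 0, 0, 0, 0, 0, 0]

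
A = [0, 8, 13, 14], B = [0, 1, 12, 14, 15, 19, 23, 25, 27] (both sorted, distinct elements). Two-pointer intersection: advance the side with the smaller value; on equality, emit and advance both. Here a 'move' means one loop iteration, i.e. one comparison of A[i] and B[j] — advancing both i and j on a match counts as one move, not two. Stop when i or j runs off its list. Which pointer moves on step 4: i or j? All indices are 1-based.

i=1 j=1: 0==0 emit, i++,j++
i=2 j=2: 8>1, j++
i=2 j=3: 8<12, i++
i=3 j=3: 13>12, j++

j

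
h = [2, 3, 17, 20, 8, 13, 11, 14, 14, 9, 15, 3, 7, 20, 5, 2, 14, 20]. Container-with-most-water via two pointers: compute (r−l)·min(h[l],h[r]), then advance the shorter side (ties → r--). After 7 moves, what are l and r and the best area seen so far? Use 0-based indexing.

l=0 r=17: min(2,20)*17=34 best=34 *, l++
l=1 r=17: min(3,20)*16=48 best=48 *, l++
l=2 r=17: min(17,20)*15=255 best=255 *, l++
l=3 r=17: min(20,20)*14=280 best=280 *, r--
l=3 r=16: min(20,14)*13=182 best=280, r--
l=3 r=15: min(20,2)*12=24 best=280, r--
l=3 r=14: min(20,5)*11=55 best=280, r--

l=3, r=13, best area=280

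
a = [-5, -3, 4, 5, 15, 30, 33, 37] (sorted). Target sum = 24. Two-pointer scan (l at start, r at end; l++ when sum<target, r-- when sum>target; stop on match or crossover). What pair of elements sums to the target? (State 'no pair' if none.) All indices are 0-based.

l=0 r=7: -5+37=32 >24, r--
l=0 r=6: -5+33=28 >24, r--
l=0 r=5: -5+30=25 >24, r--
l=0 r=4: -5+15=10 <24, l++
l=1 r=4: -3+15=12 <24, l++
l=2 r=4: 4+15=19 <24, l++
l=3 r=4: 5+15=20 <24, l++

no pair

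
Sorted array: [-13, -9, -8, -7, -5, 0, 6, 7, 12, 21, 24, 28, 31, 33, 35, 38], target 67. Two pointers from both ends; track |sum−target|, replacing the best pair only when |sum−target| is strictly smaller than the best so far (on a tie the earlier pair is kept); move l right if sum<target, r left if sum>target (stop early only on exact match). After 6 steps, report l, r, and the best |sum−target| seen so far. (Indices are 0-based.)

l=6, r=15, best |Δ|=29

l=0 r=15: -13+38=25 d=42 *, l++
l=1 r=15: -9+38=29 d=38 *, l++
l=2 r=15: -8+38=30 d=37 *, l++
l=3 r=15: -7+38=31 d=36 *, l++
l=4 r=15: -5+38=33 d=34 *, l++
l=5 r=15: 0+38=38 d=29 *, l++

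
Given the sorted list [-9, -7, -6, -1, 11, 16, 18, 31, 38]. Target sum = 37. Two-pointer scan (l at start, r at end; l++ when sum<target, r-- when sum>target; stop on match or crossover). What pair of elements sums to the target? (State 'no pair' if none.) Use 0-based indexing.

l=0 r=8: -9+38=29 <37, l++
l=1 r=8: -7+38=31 <37, l++
l=2 r=8: -6+38=32 <37, l++
l=3 r=8: -1+38=37, found

(-1, 38)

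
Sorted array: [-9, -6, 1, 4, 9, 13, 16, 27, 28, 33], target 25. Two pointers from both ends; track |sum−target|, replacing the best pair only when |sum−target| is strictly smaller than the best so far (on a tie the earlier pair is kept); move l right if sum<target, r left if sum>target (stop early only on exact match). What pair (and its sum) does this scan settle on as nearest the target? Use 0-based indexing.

pair (9, 16) with sum 25 (|Δ|=0)

l=0 r=9: -9+33=24 d=1 *, l++
l=1 r=9: -6+33=27 d=2, r--
l=1 r=8: -6+28=22 d=3, l++
l=2 r=8: 1+28=29 d=4, r--
l=2 r=7: 1+27=28 d=3, r--
l=2 r=6: 1+16=17 d=8, l++
l=3 r=6: 4+16=20 d=5, l++
l=4 r=6: 9+16=25 d=0 *, stop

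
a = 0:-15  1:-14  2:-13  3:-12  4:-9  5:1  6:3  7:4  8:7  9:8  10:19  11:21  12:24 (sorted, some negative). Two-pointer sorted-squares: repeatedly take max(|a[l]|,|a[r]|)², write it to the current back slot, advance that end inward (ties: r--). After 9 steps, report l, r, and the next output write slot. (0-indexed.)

l=5, r=8, next write slot=3

l=0 r=12: |-15|<=|24| out[12]=576, r--
l=0 r=11: |-15|<=|21| out[11]=441, r--
l=0 r=10: |-15|<=|19| out[10]=361, r--
l=0 r=9: |-15|>|8| out[9]=225, l++
l=1 r=9: |-14|>|8| out[8]=196, l++
l=2 r=9: |-13|>|8| out[7]=169, l++
l=3 r=9: |-12|>|8| out[6]=144, l++
l=4 r=9: |-9|>|8| out[5]=81, l++
l=5 r=9: |1|<=|8| out[4]=64, r--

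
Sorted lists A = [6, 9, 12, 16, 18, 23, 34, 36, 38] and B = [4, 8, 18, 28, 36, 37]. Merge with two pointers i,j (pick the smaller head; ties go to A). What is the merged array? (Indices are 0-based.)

[4, 6, 8, 9, 12, 16, 18, 18, 23, 28, 34, 36, 36, 37, 38]

[i=0,j=0] A[i]=6>B[j]=4 take 4 → j++
[i=0,j=1] A[i]=6<=B[j]=8 take 6 → i++
[i=1,j=1] A[i]=9>B[j]=8 take 8 → j++
[i=1,j=2] A[i]=9<=B[j]=18 take 9 → i++
[i=2,j=2] A[i]=12<=B[j]=18 take 12 → i++
[i=3,j=2] A[i]=16<=B[j]=18 take 16 → i++
[i=4,j=2] A[i]=18<=B[j]=18 take 18 → i++
[i=5,j=2] A[i]=23>B[j]=18 take 18 → j++
[i=5,j=3] A[i]=23<=B[j]=28 take 23 → i++
[i=6,j=3] A[i]=34>B[j]=28 take 28 → j++
[i=6,j=4] A[i]=34<=B[j]=36 take 34 → i++
[i=7,j=4] A[i]=36<=B[j]=36 take 36 → i++
[i=8,j=4] A[i]=38>B[j]=36 take 36 → j++
[i=8,j=5] A[i]=38>B[j]=37 take 37 → j++
[i=8,j=6] B done, take A[i]=38 → i++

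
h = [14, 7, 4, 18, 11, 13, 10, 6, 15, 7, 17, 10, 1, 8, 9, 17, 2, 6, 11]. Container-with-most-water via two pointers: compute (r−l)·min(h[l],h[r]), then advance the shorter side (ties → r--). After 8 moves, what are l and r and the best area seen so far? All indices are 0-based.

l=3, r=13, best area=210

l=0 r=18: min(14,11)*18=198 best=198 *, r--
l=0 r=17: min(14,6)*17=102 best=198, r--
l=0 r=16: min(14,2)*16=32 best=198, r--
l=0 r=15: min(14,17)*15=210 best=210 *, l++
l=1 r=15: min(7,17)*14=98 best=210, l++
l=2 r=15: min(4,17)*13=52 best=210, l++
l=3 r=15: min(18,17)*12=204 best=210, r--
l=3 r=14: min(18,9)*11=99 best=210, r--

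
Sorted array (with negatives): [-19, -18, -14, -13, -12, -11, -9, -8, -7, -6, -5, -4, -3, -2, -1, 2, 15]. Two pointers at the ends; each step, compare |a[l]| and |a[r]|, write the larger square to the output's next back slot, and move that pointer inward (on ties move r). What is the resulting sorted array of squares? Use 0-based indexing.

[0,16] |-19|>|15| out[16]=361 → l++
[1,16] |-18|>|15| out[15]=324 → l++
[2,16] |-14|<=|15| out[14]=225 → r--
[2,15] |-14|>|2| out[13]=196 → l++
[3,15] |-13|>|2| out[12]=169 → l++
[4,15] |-12|>|2| out[11]=144 → l++
[5,15] |-11|>|2| out[10]=121 → l++
[6,15] |-9|>|2| out[9]=81 → l++
[7,15] |-8|>|2| out[8]=64 → l++
[8,15] |-7|>|2| out[7]=49 → l++
[9,15] |-6|>|2| out[6]=36 → l++
[10,15] |-5|>|2| out[5]=25 → l++
[11,15] |-4|>|2| out[4]=16 → l++
[12,15] |-3|>|2| out[3]=9 → l++
[13,15] |-2|<=|2| out[2]=4 → r--
[13,14] |-2|>|-1| out[1]=4 → l++
[14,14] |-1|<=|-1| out[0]=1 → r--

[1, 4, 4, 9, 16, 25, 36, 49, 64, 81, 121, 144, 169, 196, 225, 324, 361]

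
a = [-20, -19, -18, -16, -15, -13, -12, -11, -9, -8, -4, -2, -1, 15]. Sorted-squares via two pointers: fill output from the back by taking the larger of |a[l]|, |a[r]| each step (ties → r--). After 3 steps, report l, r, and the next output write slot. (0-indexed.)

l=3, r=13, next write slot=10

l=0 r=13: |-20|>|15| out[13]=400, l++
l=1 r=13: |-19|>|15| out[12]=361, l++
l=2 r=13: |-18|>|15| out[11]=324, l++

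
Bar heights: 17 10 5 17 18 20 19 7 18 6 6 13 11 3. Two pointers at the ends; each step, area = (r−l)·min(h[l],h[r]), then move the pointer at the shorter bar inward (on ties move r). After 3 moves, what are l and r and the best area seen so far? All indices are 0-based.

[0,13] min(17,3)*13=39 best=39 * → r--
[0,12] min(17,11)*12=132 best=132 * → r--
[0,11] min(17,13)*11=143 best=143 * → r--

l=0, r=10, best area=143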